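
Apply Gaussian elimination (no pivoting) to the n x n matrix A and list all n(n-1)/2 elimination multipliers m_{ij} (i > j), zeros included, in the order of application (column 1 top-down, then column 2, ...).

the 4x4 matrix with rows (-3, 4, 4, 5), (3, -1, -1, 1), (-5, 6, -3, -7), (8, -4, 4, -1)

Forward elimination:
R2 <- R2 - (-1)*R1:  [ 0  3  3  6 ]
R3 <- R3 - (5/3)*R1:  [     0   -2/3  -29/3  -46/3 ]
R4 <- R4 - (-8/3)*R1:  [    0  20/3  44/3  37/3 ]
R3 <- R3 - (-2/9)*R2:  [   0    0   -9  -14 ]
R4 <- R4 - (20/9)*R2:  [  0   0   8  -1 ]
R4 <- R4 - (-8/9)*R3:  [      0       0       0  -121/9 ]
Multipliers (in order of application): m_{21} = -1, m_{31} = 5/3, m_{41} = -8/3, m_{32} = -2/9, m_{42} = 20/9, m_{43} = -8/9

multipliers: -1, 5/3, -8/3, -2/9, 20/9, -8/9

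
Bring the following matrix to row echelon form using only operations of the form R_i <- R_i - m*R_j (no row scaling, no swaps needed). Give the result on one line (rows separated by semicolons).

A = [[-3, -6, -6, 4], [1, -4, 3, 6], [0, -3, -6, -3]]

REF = [-3 -6 -6 4; 0 -6 1 22/3; 0 0 -13/2 -20/3]

Forward elimination:
R2 <- R2 - (-1/3)*R1:  [    0    -6     1  22/3 ]
R3 <- R3 - (1/2)*R2:  [     0      0  -13/2  -20/3 ]
Row echelon form:
[ -3  -6     -6      4 ]
[  0  -6      1   22/3 ]
[  0   0  -13/2  -20/3 ]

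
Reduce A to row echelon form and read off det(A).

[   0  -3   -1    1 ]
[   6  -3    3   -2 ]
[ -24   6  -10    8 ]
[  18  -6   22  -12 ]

det(A) = 72

Forward elimination:
R1 <-> R2   (pivot in column 1 was zero)
[   6  -3    3   -2 ]
[   0  -3   -1    1 ]
[ -24   6  -10    8 ]
[  18  -6   22  -12 ]
R3 <- R3 - (-4)*R1:  [  0  -6   2   0 ]
R4 <- R4 - (3)*R1:  [  0   3  13  -6 ]
R3 <- R3 - (2)*R2:  [  0   0   4  -2 ]
R4 <- R4 - (-1)*R2:  [  0   0  12  -5 ]
R4 <- R4 - (3)*R3:  [ 0  0  0  1 ]
Upper-triangular form:
[ 6  -3   3  -2 ]
[ 0  -3  -1   1 ]
[ 0   0   4  -2 ]
[ 0   0   0   1 ]
det(A) = (-1)^1 * (6) * (-3) * (4) * (1) = 72  (1 row swap -> sign -1)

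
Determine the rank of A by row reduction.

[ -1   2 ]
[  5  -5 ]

rank(A) = 2

Row reduction:
R2 <- R2 - (-5)*R1:  [ 0  5 ]
Row echelon form:
[ -1  2 ]
[  0  5 ]
Nonzero rows / pivot columns: 2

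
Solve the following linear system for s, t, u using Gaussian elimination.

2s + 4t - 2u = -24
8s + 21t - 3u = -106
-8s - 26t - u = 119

Forward elimination on [A|b]:
R2 <- R2 - (4)*R1:  [   0    5    5  -10 ]
R3 <- R3 - (-4)*R1:  [   0  -10   -9   23 ]
R3 <- R3 - (-2)*R2:  [ 0  0  1  3 ]
Row echelon form:
[ 2  4  -2  |  -24 ]
[ 0  5   5  |  -10 ]
[ 0  0   1  |    3 ]
Back-substitution:
u = (3) / 1 = 3
t = (-10 - (5)*(3)) / 5 = -5
s = (-24 - (4)*(-5) - (-2)*(3)) / 2 = 1

(1, -5, 3)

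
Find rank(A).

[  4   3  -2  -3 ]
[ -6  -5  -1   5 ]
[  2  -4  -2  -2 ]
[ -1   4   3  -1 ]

Row reduction:
R2 <- R2 - (-3/2)*R1:  [    0  -1/2    -4   1/2 ]
R3 <- R3 - (1/2)*R1:  [     0  -11/2     -1   -1/2 ]
R4 <- R4 - (-1/4)*R1:  [    0  19/4   5/2  -7/4 ]
R3 <- R3 - (11)*R2:  [  0   0  43  -6 ]
R4 <- R4 - (-19/2)*R2:  [     0      0  -71/2      3 ]
R4 <- R4 - (-71/86)*R3:  [      0       0       0  -84/43 ]
Row echelon form:
[ 4     3  -2      -3 ]
[ 0  -1/2  -4     1/2 ]
[ 0     0  43      -6 ]
[ 0     0   0  -84/43 ]
Nonzero rows / pivot columns: 4

rank(A) = 4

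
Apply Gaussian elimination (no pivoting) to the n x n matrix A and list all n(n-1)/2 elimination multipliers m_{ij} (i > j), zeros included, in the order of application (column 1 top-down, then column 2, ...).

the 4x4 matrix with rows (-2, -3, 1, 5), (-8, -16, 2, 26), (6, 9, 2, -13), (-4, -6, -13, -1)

multipliers: 4, -3, 2, 0, 0, -3

Forward elimination:
R2 <- R2 - (4)*R1:  [  0  -4  -2   6 ]
R3 <- R3 - (-3)*R1:  [ 0  0  5  2 ]
R4 <- R4 - (2)*R1:  [   0    0  -15  -11 ]
R3: entry in column 2 is already 0 -> m_{32} = 0 (no row operation needed)
R4: entry in column 2 is already 0 -> m_{42} = 0 (no row operation needed)
R4 <- R4 - (-3)*R3:  [  0   0   0  -5 ]
Multipliers (in order of application): m_{21} = 4, m_{31} = -3, m_{41} = 2, m_{32} = 0, m_{42} = 0, m_{43} = -3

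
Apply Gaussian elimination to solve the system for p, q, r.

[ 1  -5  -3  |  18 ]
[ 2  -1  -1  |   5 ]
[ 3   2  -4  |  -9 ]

Forward elimination on [A|b]:
R2 <- R2 - (2)*R1:  [   0    9    5  -31 ]
R3 <- R3 - (3)*R1:  [   0   17    5  -63 ]
R3 <- R3 - (17/9)*R2:  [     0      0  -40/9  -40/9 ]
Row echelon form:
[ 1  -5     -3  |     18 ]
[ 0   9      5  |    -31 ]
[ 0   0  -40/9  |  -40/9 ]
Back-substitution:
r = (-40/9) / (-40/9) = 1
q = (-31 - (5)*(1)) / 9 = -4
p = (18 - (-5)*(-4) - (-3)*(1)) / 1 = 1

(1, -4, 1)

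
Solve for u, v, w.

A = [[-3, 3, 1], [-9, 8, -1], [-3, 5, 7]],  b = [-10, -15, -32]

(3, 1, -4)

Forward elimination on [A|b]:
R2 <- R2 - (3)*R1:  [  0  -1  -4  15 ]
R3 <- R3 - (1)*R1:  [   0    2    6  -22 ]
R3 <- R3 - (-2)*R2:  [  0   0  -2   8 ]
Row echelon form:
[ -3   3   1  |  -10 ]
[  0  -1  -4  |   15 ]
[  0   0  -2  |    8 ]
Back-substitution:
w = (8) / -2 = -4
v = (15 - (-4)*(-4)) / -1 = 1
u = (-10 - (3)*(1) - (1)*(-4)) / -3 = 3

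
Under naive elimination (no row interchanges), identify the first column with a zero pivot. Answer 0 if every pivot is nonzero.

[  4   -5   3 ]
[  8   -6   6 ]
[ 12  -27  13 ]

Naive forward elimination:
R2 <- R2 - (2)*R1:  [ 0  4  0 ]
R3 <- R3 - (3)*R1:  [   0  -12    4 ]
R3 <- R3 - (-3)*R2:  [ 0  0  4 ]
All pivots nonzero; naive elimination completes without hitting a zero pivot.

first zero-pivot column = 0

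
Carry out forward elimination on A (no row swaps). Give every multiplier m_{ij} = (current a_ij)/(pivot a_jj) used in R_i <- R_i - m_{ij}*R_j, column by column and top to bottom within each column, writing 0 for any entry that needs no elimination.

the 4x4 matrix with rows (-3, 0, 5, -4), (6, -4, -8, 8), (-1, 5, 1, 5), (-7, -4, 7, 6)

multipliers: -2, 1/3, 7/3, -5/4, 1, -40/11

Forward elimination:
R2 <- R2 - (-2)*R1:  [  0  -4   2   0 ]
R3 <- R3 - (1/3)*R1:  [    0     5  -2/3  19/3 ]
R4 <- R4 - (7/3)*R1:  [     0     -4  -14/3   46/3 ]
R3 <- R3 - (-5/4)*R2:  [    0     0  11/6  19/3 ]
R4 <- R4 - (1)*R2:  [     0      0  -20/3   46/3 ]
R4 <- R4 - (-40/11)*R3:  [      0       0       0  422/11 ]
Multipliers (in order of application): m_{21} = -2, m_{31} = 1/3, m_{41} = 7/3, m_{32} = -5/4, m_{42} = 1, m_{43} = -40/11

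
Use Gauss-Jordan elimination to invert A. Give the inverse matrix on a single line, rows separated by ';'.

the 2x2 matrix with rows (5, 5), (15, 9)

Gauss-Jordan on [A | I]:
R1 <- (1/5)*R1:  [   1    1  |  1/5    0 ]
R2 <- R2 - (15)*R1:  [  0  -6  |  -3   1 ]
R2 <- (1/-6)*R2:  [    0     1  |   1/2  -1/6 ]
R1 <- R1 - (1)*R2:  [     1      0  |  -3/10    1/6 ]
Right block of [I | A^{-1}] is the inverse:
[ -3/10   1/6 ]
[   1/2  -1/6 ]

inverse = [-3/10 1/6; 1/2 -1/6]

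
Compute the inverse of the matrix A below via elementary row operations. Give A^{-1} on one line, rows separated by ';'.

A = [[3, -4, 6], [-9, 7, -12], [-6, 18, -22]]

inverse = [-31/15 -2/3 -1/5; 21/5 1 3/5; 4 1 1/2]

Gauss-Jordan on [A | I]:
R1 <- (1/3)*R1:  [    1  -4/3     2  |   1/3     0     0 ]
R2 <- R2 - (-9)*R1:  [  0  -5   6  |   3   1   0 ]
R3 <- R3 - (-6)*R1:  [   0   10  -10  |    2    0    1 ]
R2 <- (1/-5)*R2:  [    0     1  -6/5  |  -3/5  -1/5     0 ]
R1 <- R1 - (-4/3)*R2:  [     1      0    2/5  |  -7/15  -4/15      0 ]
R3 <- R3 - (10)*R2:  [ 0  0  2  |  8  2  1 ]
R3 <- (1/2)*R3:  [   0    0    1  |    4    1  1/2 ]
R1 <- R1 - (2/5)*R3:  [      1       0       0  |  -31/15    -2/3    -1/5 ]
R2 <- R2 - (-6/5)*R3:  [    0     1     0  |  21/5     1   3/5 ]
Right block of [I | A^{-1}] is the inverse:
[ -31/15  -2/3  -1/5 ]
[   21/5     1   3/5 ]
[      4     1   1/2 ]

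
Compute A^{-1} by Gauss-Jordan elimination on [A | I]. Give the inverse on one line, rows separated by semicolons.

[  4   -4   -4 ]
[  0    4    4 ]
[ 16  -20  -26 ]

inverse = [1/4 1/4 0; -2/3 5/12 1/6; 2/3 -1/6 -1/6]

Gauss-Jordan on [A | I]:
R1 <- (1/4)*R1:  [   1   -1   -1  |  1/4    0    0 ]
R3 <- R3 - (16)*R1:  [   0   -4  -10  |   -4    0    1 ]
R2 <- (1/4)*R2:  [   0    1    1  |    0  1/4    0 ]
R1 <- R1 - (-1)*R2:  [   1    0    0  |  1/4  1/4    0 ]
R3 <- R3 - (-4)*R2:  [  0   0  -6  |  -4   1   1 ]
R3 <- (1/-6)*R3:  [    0     0     1  |   2/3  -1/6  -1/6 ]
R2 <- R2 - (1)*R3:  [    0     1     0  |  -2/3  5/12   1/6 ]
Right block of [I | A^{-1}] is the inverse:
[  1/4   1/4     0 ]
[ -2/3  5/12   1/6 ]
[  2/3  -1/6  -1/6 ]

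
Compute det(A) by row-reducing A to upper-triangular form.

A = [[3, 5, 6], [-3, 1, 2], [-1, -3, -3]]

det(A) = 14

Forward elimination:
R2 <- R2 - (-1)*R1:  [ 0  6  8 ]
R3 <- R3 - (-1/3)*R1:  [    0  -4/3    -1 ]
R3 <- R3 - (-2/9)*R2:  [   0    0  7/9 ]
Upper-triangular form:
[ 3  5    6 ]
[ 0  6    8 ]
[ 0  0  7/9 ]
det(A) = (-1)^0 * (3) * (6) * (7/9) = 14  (0 row swaps -> sign +1)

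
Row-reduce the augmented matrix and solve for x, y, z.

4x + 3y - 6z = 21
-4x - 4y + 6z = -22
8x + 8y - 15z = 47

Forward elimination on [A|b]:
R2 <- R2 - (-1)*R1:  [  0  -1   0  -1 ]
R3 <- R3 - (2)*R1:  [  0   2  -3   5 ]
R3 <- R3 - (-2)*R2:  [  0   0  -3   3 ]
Row echelon form:
[ 4   3  -6  |  21 ]
[ 0  -1   0  |  -1 ]
[ 0   0  -3  |   3 ]
Back-substitution:
z = (3) / -3 = -1
y = (-1) / -1 = 1
x = (21 - (3)*(1) - (-6)*(-1)) / 4 = 3

(3, 1, -1)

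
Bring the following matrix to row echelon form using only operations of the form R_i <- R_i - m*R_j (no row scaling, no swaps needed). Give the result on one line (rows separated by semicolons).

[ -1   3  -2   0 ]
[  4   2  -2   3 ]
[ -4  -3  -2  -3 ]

REF = [-1 3 -2 0; 0 14 -10 3; 0 0 -33/7 3/14]

Forward elimination:
R2 <- R2 - (-4)*R1:  [   0   14  -10    3 ]
R3 <- R3 - (4)*R1:  [   0  -15    6   -3 ]
R3 <- R3 - (-15/14)*R2:  [     0      0  -33/7   3/14 ]
Row echelon form:
[ -1   3     -2     0 ]
[  0  14    -10     3 ]
[  0   0  -33/7  3/14 ]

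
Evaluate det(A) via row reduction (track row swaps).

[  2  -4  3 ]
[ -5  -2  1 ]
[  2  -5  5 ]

Forward elimination:
R2 <- R2 - (-5/2)*R1:  [    0   -12  17/2 ]
R3 <- R3 - (1)*R1:  [  0  -1   2 ]
R3 <- R3 - (1/12)*R2:  [     0      0  31/24 ]
Upper-triangular form:
[ 2   -4      3 ]
[ 0  -12   17/2 ]
[ 0    0  31/24 ]
det(A) = (-1)^0 * (2) * (-12) * (31/24) = -31  (0 row swaps -> sign +1)

det(A) = -31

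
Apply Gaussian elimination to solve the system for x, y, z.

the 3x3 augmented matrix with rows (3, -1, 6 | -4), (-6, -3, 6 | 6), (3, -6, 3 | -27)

Forward elimination on [A|b]:
R2 <- R2 - (-2)*R1:  [  0  -5  18  -2 ]
R3 <- R3 - (1)*R1:  [   0   -5   -3  -23 ]
R3 <- R3 - (1)*R2:  [   0    0  -21  -21 ]
Row echelon form:
[ 3  -1    6  |   -4 ]
[ 0  -5   18  |   -2 ]
[ 0   0  -21  |  -21 ]
Back-substitution:
z = (-21) / -21 = 1
y = (-2 - (18)*(1)) / -5 = 4
x = (-4 - (-1)*(4) - (6)*(1)) / 3 = -2

(-2, 4, 1)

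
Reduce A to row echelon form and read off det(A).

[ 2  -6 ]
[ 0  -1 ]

det(A) = -2

Forward elimination:
Upper-triangular form:
[ 2  -6 ]
[ 0  -1 ]
det(A) = (-1)^0 * (2) * (-1) = -2  (0 row swaps -> sign +1)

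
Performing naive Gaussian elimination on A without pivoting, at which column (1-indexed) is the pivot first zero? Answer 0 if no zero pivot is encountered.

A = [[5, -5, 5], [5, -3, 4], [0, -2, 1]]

first zero-pivot column = 3

Naive forward elimination:
R2 <- R2 - (1)*R1:  [  0   2  -1 ]
R3 <- R3 - (-1)*R2:  [ 0  0  0 ]
Matrix at this point:
[ 5  -5   5 ]
[ 0   2  -1 ]
[ 0   0   0 ]
Pivot entry (3,3) in the last row is zero and there are no rows below to swap with -> zero pivot in column 3 (A is singular).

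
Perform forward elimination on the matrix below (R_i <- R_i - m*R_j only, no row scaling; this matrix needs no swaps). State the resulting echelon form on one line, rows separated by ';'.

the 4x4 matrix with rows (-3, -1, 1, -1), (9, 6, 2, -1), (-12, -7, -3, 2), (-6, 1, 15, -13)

Forward elimination:
R2 <- R2 - (-3)*R1:  [  0   3   5  -4 ]
R3 <- R3 - (4)*R1:  [  0  -3  -7   6 ]
R4 <- R4 - (2)*R1:  [   0    3   13  -11 ]
R3 <- R3 - (-1)*R2:  [  0   0  -2   2 ]
R4 <- R4 - (1)*R2:  [  0   0   8  -7 ]
R4 <- R4 - (-4)*R3:  [ 0  0  0  1 ]
Row echelon form:
[ -3  -1   1  -1 ]
[  0   3   5  -4 ]
[  0   0  -2   2 ]
[  0   0   0   1 ]

REF = [-3 -1 1 -1; 0 3 5 -4; 0 0 -2 2; 0 0 0 1]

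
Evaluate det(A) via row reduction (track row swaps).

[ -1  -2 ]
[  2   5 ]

det(A) = -1

Forward elimination:
R2 <- R2 - (-2)*R1:  [ 0  1 ]
Upper-triangular form:
[ -1  -2 ]
[  0   1 ]
det(A) = (-1)^0 * (-1) * (1) = -1  (0 row swaps -> sign +1)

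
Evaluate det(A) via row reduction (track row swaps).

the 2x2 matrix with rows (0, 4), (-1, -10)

Forward elimination:
R1 <-> R2   (pivot in column 1 was zero)
[ -1  -10 ]
[  0    4 ]
Upper-triangular form:
[ -1  -10 ]
[  0    4 ]
det(A) = (-1)^1 * (-1) * (4) = 4  (1 row swap -> sign -1)

det(A) = 4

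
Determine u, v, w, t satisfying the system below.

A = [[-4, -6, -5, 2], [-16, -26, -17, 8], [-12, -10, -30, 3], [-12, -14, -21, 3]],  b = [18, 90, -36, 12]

Forward elimination on [A|b]:
R2 <- R2 - (4)*R1:  [  0  -2   3   0  18 ]
R3 <- R3 - (3)*R1:  [   0    8  -15   -3  -90 ]
R4 <- R4 - (3)*R1:  [   0    4   -6   -3  -42 ]
R3 <- R3 - (-4)*R2:  [   0    0   -3   -3  -18 ]
R4 <- R4 - (-2)*R2:  [  0   0   0  -3  -6 ]
Row echelon form:
[ -4  -6  -5   2  |   18 ]
[  0  -2   3   0  |   18 ]
[  0   0  -3  -3  |  -18 ]
[  0   0   0  -3  |   -6 ]
Back-substitution:
t = (-6) / -3 = 2
w = (-18 - (-3)*(2)) / -3 = 4
v = (18 - (3)*(4)) / -2 = -3
u = (18 - (-6)*(-3) - (-5)*(4) - (2)*(2)) / -4 = -4

(-4, -3, 4, 2)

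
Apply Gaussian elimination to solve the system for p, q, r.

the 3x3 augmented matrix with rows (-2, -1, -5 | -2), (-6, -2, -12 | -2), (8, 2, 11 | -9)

Forward elimination on [A|b]:
R2 <- R2 - (3)*R1:  [ 0  1  3  4 ]
R3 <- R3 - (-4)*R1:  [   0   -2   -9  -17 ]
R3 <- R3 - (-2)*R2:  [  0   0  -3  -9 ]
Row echelon form:
[ -2  -1  -5  |  -2 ]
[  0   1   3  |   4 ]
[  0   0  -3  |  -9 ]
Back-substitution:
r = (-9) / -3 = 3
q = (4 - (3)*(3)) / 1 = -5
p = (-2 - (-1)*(-5) - (-5)*(3)) / -2 = -4

(-4, -5, 3)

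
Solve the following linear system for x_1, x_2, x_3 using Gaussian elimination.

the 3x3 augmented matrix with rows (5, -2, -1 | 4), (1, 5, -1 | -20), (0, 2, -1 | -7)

(-1, -4, -1)

Forward elimination on [A|b]:
R2 <- R2 - (1/5)*R1:  [      0    27/5    -4/5  -104/5 ]
R3 <- R3 - (10/27)*R2:  [      0       0  -19/27   19/27 ]
Row echelon form:
[ 5    -2      -1  |       4 ]
[ 0  27/5    -4/5  |  -104/5 ]
[ 0     0  -19/27  |   19/27 ]
Back-substitution:
x_3 = (19/27) / (-19/27) = -1
x_2 = (-104/5 - (-4/5)*(-1)) / (27/5) = -4
x_1 = (4 - (-2)*(-4) - (-1)*(-1)) / 5 = -1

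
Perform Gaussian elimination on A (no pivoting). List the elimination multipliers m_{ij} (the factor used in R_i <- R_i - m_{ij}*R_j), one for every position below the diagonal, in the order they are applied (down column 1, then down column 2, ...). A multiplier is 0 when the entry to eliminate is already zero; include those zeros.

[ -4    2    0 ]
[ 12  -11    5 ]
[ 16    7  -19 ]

multipliers: -3, -4, -3

Forward elimination:
R2 <- R2 - (-3)*R1:  [  0  -5   5 ]
R3 <- R3 - (-4)*R1:  [   0   15  -19 ]
R3 <- R3 - (-3)*R2:  [  0   0  -4 ]
Multipliers (in order of application): m_{21} = -3, m_{31} = -4, m_{32} = -3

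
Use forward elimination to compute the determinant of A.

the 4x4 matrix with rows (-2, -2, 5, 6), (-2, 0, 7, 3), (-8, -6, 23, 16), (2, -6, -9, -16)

Forward elimination:
R2 <- R2 - (1)*R1:  [  0   2   2  -3 ]
R3 <- R3 - (4)*R1:  [  0   2   3  -8 ]
R4 <- R4 - (-1)*R1:  [   0   -8   -4  -10 ]
R3 <- R3 - (1)*R2:  [  0   0   1  -5 ]
R4 <- R4 - (-4)*R2:  [   0    0    4  -22 ]
R4 <- R4 - (4)*R3:  [  0   0   0  -2 ]
Upper-triangular form:
[ -2  -2  5   6 ]
[  0   2  2  -3 ]
[  0   0  1  -5 ]
[  0   0  0  -2 ]
det(A) = (-1)^0 * (-2) * (2) * (1) * (-2) = 8  (0 row swaps -> sign +1)

det(A) = 8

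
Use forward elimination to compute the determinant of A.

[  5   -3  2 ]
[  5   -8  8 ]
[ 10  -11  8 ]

Forward elimination:
R2 <- R2 - (1)*R1:  [  0  -5   6 ]
R3 <- R3 - (2)*R1:  [  0  -5   4 ]
R3 <- R3 - (1)*R2:  [  0   0  -2 ]
Upper-triangular form:
[ 5  -3   2 ]
[ 0  -5   6 ]
[ 0   0  -2 ]
det(A) = (-1)^0 * (5) * (-5) * (-2) = 50  (0 row swaps -> sign +1)

det(A) = 50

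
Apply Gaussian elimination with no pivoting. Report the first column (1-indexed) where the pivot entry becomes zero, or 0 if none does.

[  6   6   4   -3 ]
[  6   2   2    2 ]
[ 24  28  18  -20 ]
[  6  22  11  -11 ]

Naive forward elimination:
R2 <- R2 - (1)*R1:  [  0  -4  -2   5 ]
R3 <- R3 - (4)*R1:  [  0   4   2  -8 ]
R4 <- R4 - (1)*R1:  [  0  16   7  -8 ]
R3 <- R3 - (-1)*R2:  [  0   0   0  -3 ]
R4 <- R4 - (-4)*R2:  [  0   0  -1  12 ]
Matrix at this point:
[ 6   6   4  -3 ]
[ 0  -4  -2   5 ]
[ 0   0   0  -3 ]
[ 0   0  -1  12 ]
Pivot entry (3,3) is zero but row 4 has -1 in column 3 -> naive elimination stops; a row interchange (e.g. R3 <-> R4) would be required here.

first zero-pivot column = 3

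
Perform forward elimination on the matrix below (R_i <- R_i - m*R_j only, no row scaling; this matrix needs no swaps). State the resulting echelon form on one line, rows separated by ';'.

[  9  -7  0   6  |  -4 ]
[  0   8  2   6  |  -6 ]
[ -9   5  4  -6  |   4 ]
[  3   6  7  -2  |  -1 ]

Forward elimination:
R3 <- R3 - (-1)*R1:  [  0  -2   4   0   0 ]
R4 <- R4 - (1/3)*R1:  [    0  25/3     7    -4   1/3 ]
R3 <- R3 - (-1/4)*R2:  [    0     0   9/2   3/2  -3/2 ]
R4 <- R4 - (25/24)*R2:  [     0      0  59/12  -41/4  79/12 ]
R4 <- R4 - (59/54)*R3:  [      0       0       0  -107/9    74/9 ]
Row echelon form:
[ 9  -7    0       6  |    -4 ]
[ 0   8    2       6  |    -6 ]
[ 0   0  9/2     3/2  |  -3/2 ]
[ 0   0    0  -107/9  |  74/9 ]

REF = [9 -7 0 6 -4; 0 8 2 6 -6; 0 0 9/2 3/2 -3/2; 0 0 0 -107/9 74/9]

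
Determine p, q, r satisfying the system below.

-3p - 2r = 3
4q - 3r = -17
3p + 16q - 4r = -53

Forward elimination on [A|b]:
R3 <- R3 - (-1)*R1:  [   0   16   -6  -50 ]
R3 <- R3 - (4)*R2:  [  0   0   6  18 ]
Row echelon form:
[ -3  0  -2  |    3 ]
[  0  4  -3  |  -17 ]
[  0  0   6  |   18 ]
Back-substitution:
r = (18) / 6 = 3
q = (-17 - (-3)*(3)) / 4 = -2
p = (3 - (-2)*(3)) / -3 = -3

(-3, -2, 3)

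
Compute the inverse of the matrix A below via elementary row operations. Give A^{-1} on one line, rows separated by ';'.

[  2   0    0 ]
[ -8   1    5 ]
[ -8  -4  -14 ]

Gauss-Jordan on [A | I]:
R1 <- (1/2)*R1:  [   1    0    0  |  1/2    0    0 ]
R2 <- R2 - (-8)*R1:  [ 0  1  5  |  4  1  0 ]
R3 <- R3 - (-8)*R1:  [   0   -4  -14  |    4    0    1 ]
R3 <- R3 - (-4)*R2:  [  0   0   6  |  20   4   1 ]
R3 <- (1/6)*R3:  [    0     0     1  |  10/3   2/3   1/6 ]
R2 <- R2 - (5)*R3:  [     0      1      0  |  -38/3   -7/3   -5/6 ]
Right block of [I | A^{-1}] is the inverse:
[   1/2     0     0 ]
[ -38/3  -7/3  -5/6 ]
[  10/3   2/3   1/6 ]

inverse = [1/2 0 0; -38/3 -7/3 -5/6; 10/3 2/3 1/6]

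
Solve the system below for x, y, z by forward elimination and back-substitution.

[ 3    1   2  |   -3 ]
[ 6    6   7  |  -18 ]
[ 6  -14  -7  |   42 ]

Forward elimination on [A|b]:
R2 <- R2 - (2)*R1:  [   0    4    3  -12 ]
R3 <- R3 - (2)*R1:  [   0  -16  -11   48 ]
R3 <- R3 - (-4)*R2:  [ 0  0  1  0 ]
Row echelon form:
[ 3  1  2  |   -3 ]
[ 0  4  3  |  -12 ]
[ 0  0  1  |    0 ]
Back-substitution:
z = (0) / 1 = 0
y = (-12 - (3)*(0)) / 4 = -3
x = (-3 - (1)*(-3) - (2)*(0)) / 3 = 0

(0, -3, 0)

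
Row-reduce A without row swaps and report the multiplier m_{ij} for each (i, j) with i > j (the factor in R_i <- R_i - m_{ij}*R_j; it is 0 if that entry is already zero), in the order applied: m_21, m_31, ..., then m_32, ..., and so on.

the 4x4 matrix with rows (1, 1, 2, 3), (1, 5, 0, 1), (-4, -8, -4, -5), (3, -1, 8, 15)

multipliers: 1, -4, 3, -1, -1, 0

Forward elimination:
R2 <- R2 - (1)*R1:  [  0   4  -2  -2 ]
R3 <- R3 - (-4)*R1:  [  0  -4   4   7 ]
R4 <- R4 - (3)*R1:  [  0  -4   2   6 ]
R3 <- R3 - (-1)*R2:  [ 0  0  2  5 ]
R4 <- R4 - (-1)*R2:  [ 0  0  0  4 ]
R4: entry in column 3 is already 0 -> m_{43} = 0 (no row operation needed)
Multipliers (in order of application): m_{21} = 1, m_{31} = -4, m_{41} = 3, m_{32} = -1, m_{42} = -1, m_{43} = 0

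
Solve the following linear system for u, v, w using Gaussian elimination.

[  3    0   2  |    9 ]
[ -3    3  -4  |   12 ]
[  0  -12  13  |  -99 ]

(5, 5, -3)

Forward elimination on [A|b]:
R2 <- R2 - (-1)*R1:  [  0   3  -2  21 ]
R3 <- R3 - (-4)*R2:  [   0    0    5  -15 ]
Row echelon form:
[ 3  0   2  |    9 ]
[ 0  3  -2  |   21 ]
[ 0  0   5  |  -15 ]
Back-substitution:
w = (-15) / 5 = -3
v = (21 - (-2)*(-3)) / 3 = 5
u = (9 - (2)*(-3)) / 3 = 5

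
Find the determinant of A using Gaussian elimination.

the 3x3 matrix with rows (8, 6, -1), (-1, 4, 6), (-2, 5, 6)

det(A) = -87

Forward elimination:
R2 <- R2 - (-1/8)*R1:  [    0  19/4  47/8 ]
R3 <- R3 - (-1/4)*R1:  [    0  13/2  23/4 ]
R3 <- R3 - (26/19)*R2:  [      0       0  -87/38 ]
Upper-triangular form:
[ 8     6      -1 ]
[ 0  19/4    47/8 ]
[ 0     0  -87/38 ]
det(A) = (-1)^0 * (8) * (19/4) * (-87/38) = -87  (0 row swaps -> sign +1)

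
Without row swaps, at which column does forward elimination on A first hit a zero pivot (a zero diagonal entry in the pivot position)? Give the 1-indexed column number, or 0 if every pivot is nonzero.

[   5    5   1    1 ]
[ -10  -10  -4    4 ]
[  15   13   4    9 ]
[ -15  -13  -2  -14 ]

Naive forward elimination:
R2 <- R2 - (-2)*R1:  [  0   0  -2   6 ]
R3 <- R3 - (3)*R1:  [  0  -2   1   6 ]
R4 <- R4 - (-3)*R1:  [   0    2    1  -11 ]
Matrix at this point:
[ 5   5   1    1 ]
[ 0   0  -2    6 ]
[ 0  -2   1    6 ]
[ 0   2   1  -11 ]
Pivot entry (2,2) is zero but row 3 has -2 in column 2 -> naive elimination stops; a row interchange (e.g. R2 <-> R3) would be required here.

first zero-pivot column = 2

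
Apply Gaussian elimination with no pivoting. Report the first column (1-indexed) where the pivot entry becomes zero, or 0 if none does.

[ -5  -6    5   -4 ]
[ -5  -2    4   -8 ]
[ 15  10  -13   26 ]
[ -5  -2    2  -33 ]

Naive forward elimination:
R2 <- R2 - (1)*R1:  [  0   4  -1  -4 ]
R3 <- R3 - (-3)*R1:  [  0  -8   2  14 ]
R4 <- R4 - (1)*R1:  [   0    4   -3  -29 ]
R3 <- R3 - (-2)*R2:  [ 0  0  0  6 ]
R4 <- R4 - (1)*R2:  [   0    0   -2  -25 ]
Matrix at this point:
[ -5  -6   5   -4 ]
[  0   4  -1   -4 ]
[  0   0   0    6 ]
[  0   0  -2  -25 ]
Pivot entry (3,3) is zero but row 4 has -2 in column 3 -> naive elimination stops; a row interchange (e.g. R3 <-> R4) would be required here.

first zero-pivot column = 3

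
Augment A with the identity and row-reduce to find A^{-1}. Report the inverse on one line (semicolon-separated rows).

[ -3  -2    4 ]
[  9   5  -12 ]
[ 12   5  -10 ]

inverse = [5/9 0 2/9; -3 -1 0; -5/6 -1/2 1/6]

Gauss-Jordan on [A | I]:
R1 <- (1/-3)*R1:  [    1   2/3  -4/3  |  -1/3     0     0 ]
R2 <- R2 - (9)*R1:  [  0  -1   0  |   3   1   0 ]
R3 <- R3 - (12)*R1:  [  0  -3   6  |   4   0   1 ]
R2 <- (1/-1)*R2:  [  0   1   0  |  -3  -1   0 ]
R1 <- R1 - (2/3)*R2:  [    1     0  -4/3  |   5/3   2/3     0 ]
R3 <- R3 - (-3)*R2:  [  0   0   6  |  -5  -3   1 ]
R3 <- (1/6)*R3:  [    0     0     1  |  -5/6  -1/2   1/6 ]
R1 <- R1 - (-4/3)*R3:  [   1    0    0  |  5/9    0  2/9 ]
Right block of [I | A^{-1}] is the inverse:
[  5/9     0  2/9 ]
[   -3    -1    0 ]
[ -5/6  -1/2  1/6 ]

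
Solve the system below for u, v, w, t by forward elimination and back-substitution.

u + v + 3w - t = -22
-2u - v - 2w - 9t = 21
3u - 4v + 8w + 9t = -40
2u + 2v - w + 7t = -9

Forward elimination on [A|b]:
R2 <- R2 - (-2)*R1:  [   0    1    4  -11  -23 ]
R3 <- R3 - (3)*R1:  [  0  -7  -1  12  26 ]
R4 <- R4 - (2)*R1:  [  0   0  -7   9  35 ]
R3 <- R3 - (-7)*R2:  [    0     0    27   -65  -135 ]
R4 <- R4 - (-7/27)*R3:  [       0        0        0  -212/27        0 ]
Row echelon form:
[ 1  1   3       -1  |   -22 ]
[ 0  1   4      -11  |   -23 ]
[ 0  0  27      -65  |  -135 ]
[ 0  0   0  -212/27  |     0 ]
Back-substitution:
t = (0) / (-212/27) = 0
w = (-135 - (-65)*(0)) / 27 = -5
v = (-23 - (4)*(-5) - (-11)*(0)) / 1 = -3
u = (-22 - (1)*(-3) - (3)*(-5) - (-1)*(0)) / 1 = -4

(-4, -3, -5, 0)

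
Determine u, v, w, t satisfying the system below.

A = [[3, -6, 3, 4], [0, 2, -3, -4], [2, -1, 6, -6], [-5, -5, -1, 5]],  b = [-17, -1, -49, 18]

Forward elimination on [A|b]:
R3 <- R3 - (2/3)*R1:  [      0       3       4   -26/3  -113/3 ]
R4 <- R4 - (-5/3)*R1:  [     0    -15      4   35/3  -31/3 ]
R3 <- R3 - (3/2)*R2:  [      0       0    17/2    -8/3  -217/6 ]
R4 <- R4 - (-15/2)*R2:  [      0       0   -37/2   -55/3  -107/6 ]
R4 <- R4 - (-37/17)*R3:  [        0         0         0  -1231/51  -4924/51 ]
Row echelon form:
[ 3  -6     3         4  |       -17 ]
[ 0   2    -3        -4  |        -1 ]
[ 0   0  17/2      -8/3  |    -217/6 ]
[ 0   0     0  -1231/51  |  -4924/51 ]
Back-substitution:
t = (-4924/51) / (-1231/51) = 4
w = (-217/6 - (-8/3)*(4)) / (17/2) = -3
v = (-1 - (-3)*(-3) - (-4)*(4)) / 2 = 3
u = (-17 - (-6)*(3) - (3)*(-3) - (4)*(4)) / 3 = -2

(-2, 3, -3, 4)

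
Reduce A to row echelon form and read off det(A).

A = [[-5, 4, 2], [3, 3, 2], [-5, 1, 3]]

det(A) = -75

Forward elimination:
R2 <- R2 - (-3/5)*R1:  [    0  27/5  16/5 ]
R3 <- R3 - (1)*R1:  [  0  -3   1 ]
R3 <- R3 - (-5/9)*R2:  [    0     0  25/9 ]
Upper-triangular form:
[ -5     4     2 ]
[  0  27/5  16/5 ]
[  0     0  25/9 ]
det(A) = (-1)^0 * (-5) * (27/5) * (25/9) = -75  (0 row swaps -> sign +1)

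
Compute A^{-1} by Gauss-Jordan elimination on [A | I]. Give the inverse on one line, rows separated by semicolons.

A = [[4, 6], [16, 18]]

inverse = [-3/4 1/4; 2/3 -1/6]

Gauss-Jordan on [A | I]:
R1 <- (1/4)*R1:  [   1  3/2  |  1/4    0 ]
R2 <- R2 - (16)*R1:  [  0  -6  |  -4   1 ]
R2 <- (1/-6)*R2:  [    0     1  |   2/3  -1/6 ]
R1 <- R1 - (3/2)*R2:  [    1     0  |  -3/4   1/4 ]
Right block of [I | A^{-1}] is the inverse:
[ -3/4   1/4 ]
[  2/3  -1/6 ]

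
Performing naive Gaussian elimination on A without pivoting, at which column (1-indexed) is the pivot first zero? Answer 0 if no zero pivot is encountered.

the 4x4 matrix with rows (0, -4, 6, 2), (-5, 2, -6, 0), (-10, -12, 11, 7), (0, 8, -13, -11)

Naive forward elimination:
Pivot entry (1,1) is zero but row 2 has -5 in column 1 -> naive elimination stops; a row interchange (e.g. R1 <-> R2) would be required here.

first zero-pivot column = 1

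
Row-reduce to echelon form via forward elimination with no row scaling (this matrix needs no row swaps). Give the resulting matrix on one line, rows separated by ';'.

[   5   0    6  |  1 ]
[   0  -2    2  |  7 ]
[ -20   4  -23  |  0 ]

REF = [5 0 6 1; 0 -2 2 7; 0 0 5 18]

Forward elimination:
R3 <- R3 - (-4)*R1:  [ 0  4  1  4 ]
R3 <- R3 - (-2)*R2:  [  0   0   5  18 ]
Row echelon form:
[ 5   0  6  |   1 ]
[ 0  -2  2  |   7 ]
[ 0   0  5  |  18 ]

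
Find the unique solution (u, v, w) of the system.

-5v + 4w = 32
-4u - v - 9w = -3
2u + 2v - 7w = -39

Forward elimination on [A|b]:
R1 <-> R2   (pivot in column 1 was zero)
[ -4  -1  -9   -3 ]
[  0  -5   4   32 ]
[  2   2  -7  -39 ]
R3 <- R3 - (-1/2)*R1:  [     0    3/2  -23/2  -81/2 ]
R3 <- R3 - (-3/10)*R2:  [       0        0  -103/10  -309/10 ]
Row echelon form:
[ -4  -1       -9  |       -3 ]
[  0  -5        4  |       32 ]
[  0   0  -103/10  |  -309/10 ]
Back-substitution:
w = (-309/10) / (-103/10) = 3
v = (32 - (4)*(3)) / -5 = -4
u = (-3 - (-1)*(-4) - (-9)*(3)) / -4 = -5

(-5, -4, 3)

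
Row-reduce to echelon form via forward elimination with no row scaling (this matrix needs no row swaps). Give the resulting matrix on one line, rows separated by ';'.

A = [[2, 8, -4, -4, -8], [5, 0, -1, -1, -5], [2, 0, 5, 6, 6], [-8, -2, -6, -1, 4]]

Forward elimination:
R2 <- R2 - (5/2)*R1:  [   0  -20    9    9   15 ]
R3 <- R3 - (1)*R1:  [  0  -8   9  10  14 ]
R4 <- R4 - (-4)*R1:  [   0   30  -22  -17  -28 ]
R3 <- R3 - (2/5)*R2:  [    0     0  27/5  32/5     8 ]
R4 <- R4 - (-3/2)*R2:  [     0      0  -17/2   -7/2  -11/2 ]
R4 <- R4 - (-85/54)*R3:  [      0       0       0  355/54  383/54 ]
Row echelon form:
[ 2    8    -4      -4      -8 ]
[ 0  -20     9       9      15 ]
[ 0    0  27/5    32/5       8 ]
[ 0    0     0  355/54  383/54 ]

REF = [2 8 -4 -4 -8; 0 -20 9 9 15; 0 0 27/5 32/5 8; 0 0 0 355/54 383/54]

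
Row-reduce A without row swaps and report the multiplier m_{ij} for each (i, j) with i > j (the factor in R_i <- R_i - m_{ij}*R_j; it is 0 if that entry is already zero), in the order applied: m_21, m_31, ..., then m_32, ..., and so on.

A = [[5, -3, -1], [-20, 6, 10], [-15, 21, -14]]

Forward elimination:
R2 <- R2 - (-4)*R1:  [  0  -6   6 ]
R3 <- R3 - (-3)*R1:  [   0   12  -17 ]
R3 <- R3 - (-2)*R2:  [  0   0  -5 ]
Multipliers (in order of application): m_{21} = -4, m_{31} = -3, m_{32} = -2

multipliers: -4, -3, -2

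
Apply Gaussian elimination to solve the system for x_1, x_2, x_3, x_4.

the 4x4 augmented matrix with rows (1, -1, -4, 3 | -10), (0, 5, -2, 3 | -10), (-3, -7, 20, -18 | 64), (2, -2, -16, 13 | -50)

(4, 0, 2, -2)

Forward elimination on [A|b]:
R3 <- R3 - (-3)*R1:  [   0  -10    8   -9   34 ]
R4 <- R4 - (2)*R1:  [   0    0   -8    7  -30 ]
R3 <- R3 - (-2)*R2:  [  0   0   4  -3  14 ]
R4 <- R4 - (-2)*R3:  [  0   0   0   1  -2 ]
Row echelon form:
[ 1  -1  -4   3  |  -10 ]
[ 0   5  -2   3  |  -10 ]
[ 0   0   4  -3  |   14 ]
[ 0   0   0   1  |   -2 ]
Back-substitution:
x_4 = (-2) / 1 = -2
x_3 = (14 - (-3)*(-2)) / 4 = 2
x_2 = (-10 - (-2)*(2) - (3)*(-2)) / 5 = 0
x_1 = (-10 - (-1)*(0) - (-4)*(2) - (3)*(-2)) / 1 = 4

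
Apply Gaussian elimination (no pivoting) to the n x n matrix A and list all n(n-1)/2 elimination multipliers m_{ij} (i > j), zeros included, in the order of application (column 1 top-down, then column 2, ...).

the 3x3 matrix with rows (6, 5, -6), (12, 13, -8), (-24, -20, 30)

Forward elimination:
R2 <- R2 - (2)*R1:  [ 0  3  4 ]
R3 <- R3 - (-4)*R1:  [ 0  0  6 ]
R3: entry in column 2 is already 0 -> m_{32} = 0 (no row operation needed)
Multipliers (in order of application): m_{21} = 2, m_{31} = -4, m_{32} = 0

multipliers: 2, -4, 0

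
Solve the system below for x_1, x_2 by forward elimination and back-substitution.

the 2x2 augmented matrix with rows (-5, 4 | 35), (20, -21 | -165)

Forward elimination on [A|b]:
R2 <- R2 - (-4)*R1:  [   0   -5  -25 ]
Row echelon form:
[ -5   4  |   35 ]
[  0  -5  |  -25 ]
Back-substitution:
x_2 = (-25) / -5 = 5
x_1 = (35 - (4)*(5)) / -5 = -3

(-3, 5)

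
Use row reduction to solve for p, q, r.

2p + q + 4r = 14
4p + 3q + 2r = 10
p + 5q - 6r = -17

(1, 0, 3)

Forward elimination on [A|b]:
R2 <- R2 - (2)*R1:  [   0    1   -6  -18 ]
R3 <- R3 - (1/2)*R1:  [   0  9/2   -8  -24 ]
R3 <- R3 - (9/2)*R2:  [  0   0  19  57 ]
Row echelon form:
[ 2  1   4  |   14 ]
[ 0  1  -6  |  -18 ]
[ 0  0  19  |   57 ]
Back-substitution:
r = (57) / 19 = 3
q = (-18 - (-6)*(3)) / 1 = 0
p = (14 - (1)*(0) - (4)*(3)) / 2 = 1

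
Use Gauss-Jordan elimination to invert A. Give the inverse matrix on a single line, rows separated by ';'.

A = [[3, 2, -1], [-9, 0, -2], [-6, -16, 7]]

Gauss-Jordan on [A | I]:
R1 <- (1/3)*R1:  [    1   2/3  -1/3  |   1/3     0     0 ]
R2 <- R2 - (-9)*R1:  [  0   6  -5  |   3   1   0 ]
R3 <- R3 - (-6)*R1:  [   0  -12    5  |    2    0    1 ]
R2 <- (1/6)*R2:  [    0     1  -5/6  |   1/2   1/6     0 ]
R1 <- R1 - (2/3)*R2:  [    1     0   2/9  |     0  -1/9     0 ]
R3 <- R3 - (-12)*R2:  [  0   0  -5  |   8   2   1 ]
R3 <- (1/-5)*R3:  [    0     0     1  |  -8/5  -2/5  -1/5 ]
R1 <- R1 - (2/9)*R3:  [     1      0      0  |  16/45  -1/45   2/45 ]
R2 <- R2 - (-5/6)*R3:  [    0     1     0  |  -5/6  -1/6  -1/6 ]
Right block of [I | A^{-1}] is the inverse:
[ 16/45  -1/45  2/45 ]
[  -5/6   -1/6  -1/6 ]
[  -8/5   -2/5  -1/5 ]

inverse = [16/45 -1/45 2/45; -5/6 -1/6 -1/6; -8/5 -2/5 -1/5]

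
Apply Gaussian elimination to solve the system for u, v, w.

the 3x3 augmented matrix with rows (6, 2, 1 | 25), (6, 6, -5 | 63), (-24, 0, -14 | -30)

Forward elimination on [A|b]:
R2 <- R2 - (1)*R1:  [  0   4  -6  38 ]
R3 <- R3 - (-4)*R1:  [   0    8  -10   70 ]
R3 <- R3 - (2)*R2:  [  0   0   2  -6 ]
Row echelon form:
[ 6  2   1  |  25 ]
[ 0  4  -6  |  38 ]
[ 0  0   2  |  -6 ]
Back-substitution:
w = (-6) / 2 = -3
v = (38 - (-6)*(-3)) / 4 = 5
u = (25 - (2)*(5) - (1)*(-3)) / 6 = 3

(3, 5, -3)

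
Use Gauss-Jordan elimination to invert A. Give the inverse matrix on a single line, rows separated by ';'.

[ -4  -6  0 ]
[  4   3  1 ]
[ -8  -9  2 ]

Gauss-Jordan on [A | I]:
R1 <- (1/-4)*R1:  [    1   3/2     0  |  -1/4     0     0 ]
R2 <- R2 - (4)*R1:  [  0  -3   1  |   1   1   0 ]
R3 <- R3 - (-8)*R1:  [  0   3   2  |  -2   0   1 ]
R2 <- (1/-3)*R2:  [    0     1  -1/3  |  -1/3  -1/3     0 ]
R1 <- R1 - (3/2)*R2:  [   1    0  1/2  |  1/4  1/2    0 ]
R3 <- R3 - (3)*R2:  [  0   0   3  |  -1   1   1 ]
R3 <- (1/3)*R3:  [    0     0     1  |  -1/3   1/3   1/3 ]
R1 <- R1 - (1/2)*R3:  [    1     0     0  |  5/12   1/3  -1/6 ]
R2 <- R2 - (-1/3)*R3:  [    0     1     0  |  -4/9  -2/9   1/9 ]
Right block of [I | A^{-1}] is the inverse:
[ 5/12   1/3  -1/6 ]
[ -4/9  -2/9   1/9 ]
[ -1/3   1/3   1/3 ]

inverse = [5/12 1/3 -1/6; -4/9 -2/9 1/9; -1/3 1/3 1/3]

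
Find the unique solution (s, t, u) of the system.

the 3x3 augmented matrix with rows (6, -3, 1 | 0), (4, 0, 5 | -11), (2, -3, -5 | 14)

Forward elimination on [A|b]:
R2 <- R2 - (2/3)*R1:  [    0     2  13/3   -11 ]
R3 <- R3 - (1/3)*R1:  [     0     -2  -16/3     14 ]
R3 <- R3 - (-1)*R2:  [  0   0  -1   3 ]
Row echelon form:
[ 6  -3     1  |    0 ]
[ 0   2  13/3  |  -11 ]
[ 0   0    -1  |    3 ]
Back-substitution:
u = (3) / -1 = -3
t = (-11 - (13/3)*(-3)) / 2 = 1
s = (0 - (-3)*(1) - (1)*(-3)) / 6 = 1

(1, 1, -3)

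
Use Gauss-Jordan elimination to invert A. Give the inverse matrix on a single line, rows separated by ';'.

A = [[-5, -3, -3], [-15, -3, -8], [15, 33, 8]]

inverse = [8/5 -1/2 1/10; 0 1/30 1/30; -3 4/5 -1/5]

Gauss-Jordan on [A | I]:
R1 <- (1/-5)*R1:  [    1   3/5   3/5  |  -1/5     0     0 ]
R2 <- R2 - (-15)*R1:  [  0   6   1  |  -3   1   0 ]
R3 <- R3 - (15)*R1:  [  0  24  -1  |   3   0   1 ]
R2 <- (1/6)*R2:  [    0     1   1/6  |  -1/2   1/6     0 ]
R1 <- R1 - (3/5)*R2:  [     1      0    1/2  |   1/10  -1/10      0 ]
R3 <- R3 - (24)*R2:  [  0   0  -5  |  15  -4   1 ]
R3 <- (1/-5)*R3:  [    0     0     1  |    -3   4/5  -1/5 ]
R1 <- R1 - (1/2)*R3:  [    1     0     0  |   8/5  -1/2  1/10 ]
R2 <- R2 - (1/6)*R3:  [    0     1     0  |     0  1/30  1/30 ]
Right block of [I | A^{-1}] is the inverse:
[ 8/5  -1/2  1/10 ]
[   0  1/30  1/30 ]
[  -3   4/5  -1/5 ]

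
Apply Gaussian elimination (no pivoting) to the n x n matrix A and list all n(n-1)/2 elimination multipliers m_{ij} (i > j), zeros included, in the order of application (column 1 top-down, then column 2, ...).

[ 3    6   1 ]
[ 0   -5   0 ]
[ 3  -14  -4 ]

Forward elimination:
R2: entry in column 1 is already 0 -> m_{21} = 0 (no row operation needed)
R3 <- R3 - (1)*R1:  [   0  -20   -5 ]
R3 <- R3 - (4)*R2:  [  0   0  -5 ]
Multipliers (in order of application): m_{21} = 0, m_{31} = 1, m_{32} = 4

multipliers: 0, 1, 4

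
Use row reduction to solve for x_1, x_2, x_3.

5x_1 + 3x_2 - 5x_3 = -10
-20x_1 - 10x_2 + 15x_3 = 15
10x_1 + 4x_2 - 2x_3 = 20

(3, 0, 5)

Forward elimination on [A|b]:
R2 <- R2 - (-4)*R1:  [   0    2   -5  -25 ]
R3 <- R3 - (2)*R1:  [  0  -2   8  40 ]
R3 <- R3 - (-1)*R2:  [  0   0   3  15 ]
Row echelon form:
[ 5  3  -5  |  -10 ]
[ 0  2  -5  |  -25 ]
[ 0  0   3  |   15 ]
Back-substitution:
x_3 = (15) / 3 = 5
x_2 = (-25 - (-5)*(5)) / 2 = 0
x_1 = (-10 - (3)*(0) - (-5)*(5)) / 5 = 3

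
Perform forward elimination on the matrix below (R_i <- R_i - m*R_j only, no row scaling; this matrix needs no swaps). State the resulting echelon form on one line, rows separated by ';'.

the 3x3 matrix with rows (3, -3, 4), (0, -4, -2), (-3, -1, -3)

Forward elimination:
R3 <- R3 - (-1)*R1:  [  0  -4   1 ]
R3 <- R3 - (1)*R2:  [ 0  0  3 ]
Row echelon form:
[ 3  -3   4 ]
[ 0  -4  -2 ]
[ 0   0   3 ]

REF = [3 -3 4; 0 -4 -2; 0 0 3]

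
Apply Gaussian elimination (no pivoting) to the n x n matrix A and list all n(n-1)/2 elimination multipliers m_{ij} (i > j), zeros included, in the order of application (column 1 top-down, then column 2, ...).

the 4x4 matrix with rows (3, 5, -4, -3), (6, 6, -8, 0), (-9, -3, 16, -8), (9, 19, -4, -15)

multipliers: 2, -3, 3, -3, -1, 2

Forward elimination:
R2 <- R2 - (2)*R1:  [  0  -4   0   6 ]
R3 <- R3 - (-3)*R1:  [   0   12    4  -17 ]
R4 <- R4 - (3)*R1:  [  0   4   8  -6 ]
R3 <- R3 - (-3)*R2:  [ 0  0  4  1 ]
R4 <- R4 - (-1)*R2:  [ 0  0  8  0 ]
R4 <- R4 - (2)*R3:  [  0   0   0  -2 ]
Multipliers (in order of application): m_{21} = 2, m_{31} = -3, m_{41} = 3, m_{32} = -3, m_{42} = -1, m_{43} = 2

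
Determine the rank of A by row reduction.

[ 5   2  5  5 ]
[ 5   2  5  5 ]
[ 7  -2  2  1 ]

Row reduction:
R2 <- R2 - (1)*R1:  [ 0  0  0  0 ]
R3 <- R3 - (7/5)*R1:  [     0  -24/5     -5     -6 ]
R2 <-> R3   (pivot in column 2 was zero)
[ 5      2   5   5 ]
[ 0  -24/5  -5  -6 ]
[ 0      0   0   0 ]
Row echelon form:
[ 5      2   5   5 ]
[ 0  -24/5  -5  -6 ]
[ 0      0   0   0 ]
Nonzero rows / pivot columns: 2

rank(A) = 2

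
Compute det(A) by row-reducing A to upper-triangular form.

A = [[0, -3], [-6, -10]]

Forward elimination:
R1 <-> R2   (pivot in column 1 was zero)
[ -6  -10 ]
[  0   -3 ]
Upper-triangular form:
[ -6  -10 ]
[  0   -3 ]
det(A) = (-1)^1 * (-6) * (-3) = -18  (1 row swap -> sign -1)

det(A) = -18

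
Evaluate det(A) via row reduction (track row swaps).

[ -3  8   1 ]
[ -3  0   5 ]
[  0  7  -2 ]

det(A) = 36

Forward elimination:
R2 <- R2 - (1)*R1:  [  0  -8   4 ]
R3 <- R3 - (-7/8)*R2:  [   0    0  3/2 ]
Upper-triangular form:
[ -3   8    1 ]
[  0  -8    4 ]
[  0   0  3/2 ]
det(A) = (-1)^0 * (-3) * (-8) * (3/2) = 36  (0 row swaps -> sign +1)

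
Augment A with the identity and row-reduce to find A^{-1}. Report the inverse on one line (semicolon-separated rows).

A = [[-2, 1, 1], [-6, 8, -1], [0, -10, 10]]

Gauss-Jordan on [A | I]:
R1 <- (1/-2)*R1:  [    1  -1/2  -1/2  |  -1/2     0     0 ]
R2 <- R2 - (-6)*R1:  [  0   5  -4  |  -3   1   0 ]
R2 <- (1/5)*R2:  [    0     1  -4/5  |  -3/5   1/5     0 ]
R1 <- R1 - (-1/2)*R2:  [     1      0  -9/10  |   -4/5   1/10      0 ]
R3 <- R3 - (-10)*R2:  [  0   0   2  |  -6   2   1 ]
R3 <- (1/2)*R3:  [   0    0    1  |   -3    1  1/2 ]
R1 <- R1 - (-9/10)*R3:  [    1     0     0  |  -7/2     1  9/20 ]
R2 <- R2 - (-4/5)*R3:  [   0    1    0  |   -3    1  2/5 ]
Right block of [I | A^{-1}] is the inverse:
[ -7/2  1  9/20 ]
[   -3  1   2/5 ]
[   -3  1   1/2 ]

inverse = [-7/2 1 9/20; -3 1 2/5; -3 1 1/2]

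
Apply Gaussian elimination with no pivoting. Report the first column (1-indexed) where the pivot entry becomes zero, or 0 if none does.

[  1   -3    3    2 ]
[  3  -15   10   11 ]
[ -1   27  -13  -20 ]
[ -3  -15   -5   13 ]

Naive forward elimination:
R2 <- R2 - (3)*R1:  [  0  -6   1   5 ]
R3 <- R3 - (-1)*R1:  [   0   24  -10  -18 ]
R4 <- R4 - (-3)*R1:  [   0  -24    4   19 ]
R3 <- R3 - (-4)*R2:  [  0   0  -6   2 ]
R4 <- R4 - (4)*R2:  [  0   0   0  -1 ]
All pivots nonzero; naive elimination completes without hitting a zero pivot.

first zero-pivot column = 0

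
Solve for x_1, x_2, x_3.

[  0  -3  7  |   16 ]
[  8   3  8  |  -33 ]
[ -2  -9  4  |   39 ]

(-4, -3, 1)

Forward elimination on [A|b]:
R1 <-> R2   (pivot in column 1 was zero)
[  8   3  8  -33 ]
[  0  -3  7   16 ]
[ -2  -9  4   39 ]
R3 <- R3 - (-1/4)*R1:  [     0  -33/4      6  123/4 ]
R3 <- R3 - (11/4)*R2:  [     0      0  -53/4  -53/4 ]
Row echelon form:
[ 8   3      8  |    -33 ]
[ 0  -3      7  |     16 ]
[ 0   0  -53/4  |  -53/4 ]
Back-substitution:
x_3 = (-53/4) / (-53/4) = 1
x_2 = (16 - (7)*(1)) / -3 = -3
x_1 = (-33 - (3)*(-3) - (8)*(1)) / 8 = -4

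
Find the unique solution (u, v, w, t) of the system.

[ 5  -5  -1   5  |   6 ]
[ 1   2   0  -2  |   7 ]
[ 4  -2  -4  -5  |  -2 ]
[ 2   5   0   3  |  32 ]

Forward elimination on [A|b]:
R2 <- R2 - (1/5)*R1:  [    0     3   1/5    -3  29/5 ]
R3 <- R3 - (4/5)*R1:  [     0      2  -16/5     -9  -34/5 ]
R4 <- R4 - (2/5)*R1:  [     0      7    2/5      1  148/5 ]
R3 <- R3 - (2/3)*R2:  [     0      0  -10/3     -7  -32/3 ]
R4 <- R4 - (7/3)*R2:  [      0       0   -1/15       8  241/15 ]
R4 <- R4 - (1/50)*R3:  [      0       0       0  407/50  407/25 ]
Row echelon form:
[ 5  -5     -1       5  |       6 ]
[ 0   3    1/5      -3  |    29/5 ]
[ 0   0  -10/3      -7  |   -32/3 ]
[ 0   0      0  407/50  |  407/25 ]
Back-substitution:
t = (407/25) / (407/50) = 2
w = (-32/3 - (-7)*(2)) / (-10/3) = -1
v = (29/5 - (1/5)*(-1) - (-3)*(2)) / 3 = 4
u = (6 - (-5)*(4) - (-1)*(-1) - (5)*(2)) / 5 = 3

(3, 4, -1, 2)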